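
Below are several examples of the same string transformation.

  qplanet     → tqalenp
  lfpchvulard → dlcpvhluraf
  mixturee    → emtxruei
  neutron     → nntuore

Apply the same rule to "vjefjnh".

hvfenjj

The transformation: swap each adjacent pair of characters (1↔2, 3↔4, ...), then swap the first and last characters.
"vjefjnh" → "jvfenjh" → "hvfenjj".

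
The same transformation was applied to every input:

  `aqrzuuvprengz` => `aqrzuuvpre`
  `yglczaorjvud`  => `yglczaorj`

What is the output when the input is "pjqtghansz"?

The transformation: delete the last 3 characters.
So "pjqtghansz" becomes "pjqtgha".

pjqtgha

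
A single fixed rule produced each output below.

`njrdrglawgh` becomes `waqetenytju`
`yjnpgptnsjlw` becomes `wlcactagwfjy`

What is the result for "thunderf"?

ugahrqse

The rule is to swap each adjacent pair of characters (1↔2, 3↔4, ...), then shift every letter 13 places forward in the alphabet (wrapping around) — i.e. ROT13.
Working it through for "thunderf": intermediate "htnuedfr", final "ugahrqse".
(Check on "yjnpgptnsjlw": → "jypnpgntjswl" → "wlcactagwfjy" ✓)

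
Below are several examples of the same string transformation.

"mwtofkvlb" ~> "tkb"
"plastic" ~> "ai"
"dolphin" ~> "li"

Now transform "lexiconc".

Rule — keep one character in every 3, starting at position 3 (positions 3rd, 6th, 9th, ...).
So "lexiconc" becomes "xo".

xo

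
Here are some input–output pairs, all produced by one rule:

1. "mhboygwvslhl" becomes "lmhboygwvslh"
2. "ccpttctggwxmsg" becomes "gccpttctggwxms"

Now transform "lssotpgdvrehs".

slssotpgdvreh

The rule is to move the last character to the front.
"lssotpgdvrehs" → "slssotpgdvreh".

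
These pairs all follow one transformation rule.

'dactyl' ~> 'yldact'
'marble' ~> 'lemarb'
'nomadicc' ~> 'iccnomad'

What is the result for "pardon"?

onpard

Each output is the input with this applied: swap the front and back halves of the string, then move the first character to the end.
On "pardon": the first step gives "donpar", and the second then gives "onpard".
(Check on "marble": → "blemar" → "lemarb" ✓)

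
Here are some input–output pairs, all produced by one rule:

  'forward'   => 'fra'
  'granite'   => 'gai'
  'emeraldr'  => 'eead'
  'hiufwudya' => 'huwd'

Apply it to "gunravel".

gnae

The pattern: delete the last character, then keep every other character starting from the first (positions 1st, 3rd, 5th, ...).
Working it through for "gunravel": intermediate "gunrave", final "gnae".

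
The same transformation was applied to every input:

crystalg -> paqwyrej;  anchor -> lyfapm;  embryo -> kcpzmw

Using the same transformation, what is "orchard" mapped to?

Rule — shift every letter 2 places backward in the alphabet (wrapping around), then swap each adjacent pair of characters (1↔2, 3↔4, ...).
"orchard" → "mpafypb" → "pmfapyb".

pmfapyb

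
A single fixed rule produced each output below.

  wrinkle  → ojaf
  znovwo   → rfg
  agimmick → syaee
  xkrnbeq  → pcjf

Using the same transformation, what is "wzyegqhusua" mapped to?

The rule is to delete the last 3 characters, then shift every letter 8 places backward in the alphabet (wrapping around).
Applying both steps to "wzyegqhusua": "wzyegqhu", then "orqwyizm".

orqwyizm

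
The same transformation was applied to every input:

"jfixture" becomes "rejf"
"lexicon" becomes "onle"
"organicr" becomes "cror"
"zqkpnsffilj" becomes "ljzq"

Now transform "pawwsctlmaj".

ajpa

The rule is to move the first 2 characters to the end (rotate left by 2), then keep only the last 4 characters.
Applying both steps to "pawwsctlmaj": "wwsctlmajpa", then "ajpa".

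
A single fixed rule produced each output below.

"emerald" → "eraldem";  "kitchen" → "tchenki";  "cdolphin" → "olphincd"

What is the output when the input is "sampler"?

Rule — move the first 2 characters to the end (rotate left by 2).
For "sampler" the result is "mplersa".

mplersa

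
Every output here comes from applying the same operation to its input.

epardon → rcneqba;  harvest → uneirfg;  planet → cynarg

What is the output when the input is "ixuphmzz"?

The rule is to shift every letter 13 places forward in the alphabet (wrapping around) — i.e. ROT13.
For "ixuphmzz" the result is "vkhcuzmm".

vkhcuzmm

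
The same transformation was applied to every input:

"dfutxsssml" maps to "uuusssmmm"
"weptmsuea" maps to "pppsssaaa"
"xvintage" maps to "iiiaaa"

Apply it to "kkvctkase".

vvvkkkeee

The transformation: keep one character in every 3, starting at position 3 (positions 3rd, 6th, 9th, ...), then repeat every character 3 times.
For "kkvctkase" the result is "vvvkkkeee".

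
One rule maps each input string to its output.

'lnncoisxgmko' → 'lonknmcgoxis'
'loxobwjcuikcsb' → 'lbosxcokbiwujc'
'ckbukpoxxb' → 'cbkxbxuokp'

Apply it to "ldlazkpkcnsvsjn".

lndjlsavzsknpck

The pattern: take characters alternately from the front and the back (1st, last, 2nd, 2nd-last, ...).
On "ldlazkpkcnsvsjn" that produces "lndjlsavzsknpck".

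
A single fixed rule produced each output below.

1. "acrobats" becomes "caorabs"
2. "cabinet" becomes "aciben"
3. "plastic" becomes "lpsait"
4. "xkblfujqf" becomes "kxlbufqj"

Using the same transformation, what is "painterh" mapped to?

apnieth

What's happening: swap each adjacent pair of characters (1↔2, 3↔4, ...), then delete the last character.
On "painterh" that produces "apnieth".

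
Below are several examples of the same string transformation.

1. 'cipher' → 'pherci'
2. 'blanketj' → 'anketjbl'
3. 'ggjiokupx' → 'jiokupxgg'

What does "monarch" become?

narchmo

What's happening: move the first 2 characters to the end (rotate left by 2).
On "monarch" that produces "narchmo".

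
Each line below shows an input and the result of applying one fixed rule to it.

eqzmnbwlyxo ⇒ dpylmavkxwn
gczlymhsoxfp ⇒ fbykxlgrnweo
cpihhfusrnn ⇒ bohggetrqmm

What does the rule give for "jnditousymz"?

imchsntrxly

What's happening: shift every letter 1 place backward in the alphabet (wrapping around).
"jnditousymz" → "imchsntrxly".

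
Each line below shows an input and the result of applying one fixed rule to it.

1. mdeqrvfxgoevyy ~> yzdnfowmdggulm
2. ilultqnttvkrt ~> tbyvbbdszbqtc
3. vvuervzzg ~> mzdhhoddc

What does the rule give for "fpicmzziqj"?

In each case the input is transformed by: move the first 3 characters to the end (rotate left by 3), then shift every letter 8 places forward in the alphabet (wrapping around).
So "fpicmzziqj" becomes "kuhhqyrnxq".
(Check on "ilultqnttvkrt": → "ltqnttvkrtilu" → "tbyvbbdszbqtc" ✓)

kuhhqyrnxq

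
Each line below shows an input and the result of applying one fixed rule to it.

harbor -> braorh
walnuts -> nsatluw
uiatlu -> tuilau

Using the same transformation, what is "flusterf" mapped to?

In each case the input is transformed by: take characters alternately from the front and the back (1st, last, 2nd, 2nd-last, ...), then swap the first and last characters.
On "flusterf": the first step gives "fflruest", and the second then gives "tflruesf".

tflruesf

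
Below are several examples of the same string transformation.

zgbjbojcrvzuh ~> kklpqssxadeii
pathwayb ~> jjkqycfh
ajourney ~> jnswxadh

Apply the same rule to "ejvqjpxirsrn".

The transformation: sort the characters into alphabetical order, then shift every letter 9 places forward in the alphabet (wrapping around).
Applying both steps to "ejvqjpxirsrn": "eijjnpqrrsvx", then "nrsswyzaabeg".

nrsswyzaabeg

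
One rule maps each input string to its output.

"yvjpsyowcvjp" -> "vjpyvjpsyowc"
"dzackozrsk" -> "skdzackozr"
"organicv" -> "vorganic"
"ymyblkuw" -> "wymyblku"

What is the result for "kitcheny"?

ykitchen

The transformation: swap the front and back halves of the string, then move the first 3 characters to the end (rotate left by 3).
Doing the same to "kitcheny": "ykitchen".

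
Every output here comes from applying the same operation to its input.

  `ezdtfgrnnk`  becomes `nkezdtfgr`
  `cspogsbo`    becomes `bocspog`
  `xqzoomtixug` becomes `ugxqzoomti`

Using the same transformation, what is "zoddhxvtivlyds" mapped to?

Each output is the input with this applied: move the last 3 characters to the front (rotate right by 3), then delete the first character.
For "zoddhxvtivlyds", step one produces "ydszoddhxvtivl"; step two turns that into "dszoddhxvtivl".
(Check on "xqzoomtixug": → "xugxqzoomti" → "ugxqzoomti" ✓)

dszoddhxvtivl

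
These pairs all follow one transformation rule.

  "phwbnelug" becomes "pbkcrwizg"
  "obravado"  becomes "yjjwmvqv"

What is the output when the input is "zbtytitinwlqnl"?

iguwotododirgl

The transformation: move the last 2 characters to the front (rotate right by 2), then shift every letter 5 places backward in the alphabet (wrapping around).
On "zbtytitinwlqnl": the first step gives "nlzbtytitinwlq", and the second then gives "iguwotododirgl".
(Check on "obravado": → "doobrava" → "yjjwmvqv" ✓)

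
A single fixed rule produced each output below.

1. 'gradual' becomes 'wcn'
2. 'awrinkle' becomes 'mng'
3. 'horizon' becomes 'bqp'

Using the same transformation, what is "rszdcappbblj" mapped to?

dnl

The transformation: shift every letter 2 places forward in the alphabet (wrapping around), then keep only the last 3 characters.
Applying both steps to "rszdcappbblj": "tubfecrrddnl", then "dnl".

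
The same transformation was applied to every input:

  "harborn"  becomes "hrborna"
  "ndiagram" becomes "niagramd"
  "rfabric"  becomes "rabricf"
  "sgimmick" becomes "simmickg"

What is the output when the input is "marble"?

The pattern: move the first character to the end, then swap the first and last characters.
For "marble" the result is "mrblea".
(Check on "sgimmick": → "gimmicks" → "simmickg" ✓)

mrblea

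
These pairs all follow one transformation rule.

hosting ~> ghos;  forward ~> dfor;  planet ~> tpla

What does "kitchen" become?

nkit

The pattern: move the first 3 characters to the end (rotate left by 3), then keep only the last 4 characters.
On "kitchen": the first step gives "chenkit", and the second then gives "nkit".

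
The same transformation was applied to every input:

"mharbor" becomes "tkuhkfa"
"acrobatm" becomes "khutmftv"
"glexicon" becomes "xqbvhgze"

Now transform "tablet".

The transformation: move the first 2 characters to the end (rotate left by 2), then shift every letter 7 places backward in the alphabet (wrapping around).
"tablet" → "uexmmt".
(Check on "mharbor": → "arbormh" → "tkuhkfa" ✓)

uexmmt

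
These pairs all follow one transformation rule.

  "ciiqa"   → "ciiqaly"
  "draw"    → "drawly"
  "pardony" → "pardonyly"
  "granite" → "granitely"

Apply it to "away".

awayly

Rule — append "ly".
So "away" becomes "awayly".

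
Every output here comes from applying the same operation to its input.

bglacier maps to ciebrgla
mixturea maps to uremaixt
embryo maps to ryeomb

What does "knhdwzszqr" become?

zszqkrnhdw

What's happening: swap the first and last characters, then swap the front and back halves of the string.
Doing the same to "knhdwzszqr": "zszqkrnhdw".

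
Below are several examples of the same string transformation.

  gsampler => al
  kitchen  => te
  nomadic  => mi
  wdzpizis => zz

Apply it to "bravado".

Looking at the pairs, the operation is to keep one character in every 3, starting at position 3 (positions 3rd, 6th, 9th, ...).
For "bravado" the result is "ad".

ad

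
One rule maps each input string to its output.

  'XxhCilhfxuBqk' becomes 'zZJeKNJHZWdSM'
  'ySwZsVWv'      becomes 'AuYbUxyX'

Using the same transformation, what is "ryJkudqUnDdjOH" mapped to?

TAlMWFSwPfFLqj

The rule is to flip the case of every letter, then shift every letter 2 places forward in the alphabet (wrapping around).
"ryJkudqUnDdjOH" → "RYjKUDQuNdDJoh" → "TAlMWFSwPfFLqj".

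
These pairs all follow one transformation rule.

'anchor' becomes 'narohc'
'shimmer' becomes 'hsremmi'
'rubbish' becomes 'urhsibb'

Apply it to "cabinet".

Each output is the input with this applied: reverse the string, then move the last 2 characters to the front (rotate right by 2).
For "cabinet", step one produces "tenibac"; step two turns that into "actenib".

actenib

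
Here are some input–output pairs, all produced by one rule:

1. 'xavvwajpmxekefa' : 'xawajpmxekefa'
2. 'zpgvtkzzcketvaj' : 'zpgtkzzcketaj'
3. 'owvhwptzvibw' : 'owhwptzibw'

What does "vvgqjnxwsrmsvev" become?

gqjnxwsrmse

In each case the input is transformed by: remove every "v".
For "vvgqjnxwsrmsvev" the result is "gqjnxwsrmse".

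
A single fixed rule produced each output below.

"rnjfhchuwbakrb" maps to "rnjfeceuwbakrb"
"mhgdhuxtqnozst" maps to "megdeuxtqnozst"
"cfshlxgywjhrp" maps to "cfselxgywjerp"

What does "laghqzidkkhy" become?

The transformation: replace every "h" with "e".
Doing the same to "laghqzidkkhy": "lageqzidkkey".

lageqzidkkey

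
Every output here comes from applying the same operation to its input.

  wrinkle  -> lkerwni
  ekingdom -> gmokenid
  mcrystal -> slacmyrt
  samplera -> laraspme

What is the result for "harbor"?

rroahb

Looking at the pairs, the operation is to swap each adjacent pair of characters (1↔2, 3↔4, ...), then move the last 3 characters to the front (rotate right by 3).
Applying both steps to "harbor": "ahbrro", then "rroahb".
(Check on "wrinkle": → "rwnilke" → "lkerwni" ✓)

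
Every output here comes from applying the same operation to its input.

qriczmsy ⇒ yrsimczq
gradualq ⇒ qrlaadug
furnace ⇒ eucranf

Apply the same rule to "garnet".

taerng

What's happening: take characters alternately from the front and the back (1st, last, 2nd, 2nd-last, ...), then move the first character to the end.
For "garnet" the result is "taerng".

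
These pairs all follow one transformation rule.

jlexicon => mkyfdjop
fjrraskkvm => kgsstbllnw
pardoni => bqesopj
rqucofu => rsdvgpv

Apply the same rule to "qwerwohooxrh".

The rule is to swap each adjacent pair of characters (1↔2, 3↔4, ...), then shift every letter 1 place forward in the alphabet (wrapping around).
Starting from "qwerwohooxrh": after the first operation, "wqreowohxohr"; after the second, "xrsfpxpiypis".
(Check on "fjrraskkvm": → "jfrrsakkmv" → "kgsstbllnw" ✓)

xrsfpxpiypis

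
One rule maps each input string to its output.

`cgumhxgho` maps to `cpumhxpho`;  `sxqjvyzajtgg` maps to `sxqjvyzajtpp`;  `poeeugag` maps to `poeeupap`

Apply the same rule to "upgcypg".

The rule is to replace every "g" with "p".
So "upgcypg" becomes "uppcypp".

uppcypp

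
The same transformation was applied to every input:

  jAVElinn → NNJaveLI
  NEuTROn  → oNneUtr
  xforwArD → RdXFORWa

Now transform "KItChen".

The pattern: move the last 2 characters to the front (rotate right by 2), then flip the case of every letter.
Applying both steps to "KItChen": "enKItCh", then "ENkiTcH".

ENkiTcH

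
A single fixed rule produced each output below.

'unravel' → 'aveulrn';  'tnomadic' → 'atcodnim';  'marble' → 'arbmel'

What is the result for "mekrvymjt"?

eyjvktmrm

Looking at the pairs, the operation is to sort the characters into alphabetical order, then take characters alternately from the front and the back (1st, last, 2nd, 2nd-last, ...).
"mekrvymjt" → "ejkmmrtvy" → "eyjvktmrm".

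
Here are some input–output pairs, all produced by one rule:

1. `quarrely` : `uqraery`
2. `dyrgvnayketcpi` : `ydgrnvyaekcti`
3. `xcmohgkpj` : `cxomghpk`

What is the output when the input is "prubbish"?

rpbuibh

The pattern: swap each adjacent pair of characters (1↔2, 3↔4, ...), then delete the last character.
Applying that to "prubbish" gives "rpbuibh".
(Check on "quarrely": → "uqraeryl" → "uqraery" ✓)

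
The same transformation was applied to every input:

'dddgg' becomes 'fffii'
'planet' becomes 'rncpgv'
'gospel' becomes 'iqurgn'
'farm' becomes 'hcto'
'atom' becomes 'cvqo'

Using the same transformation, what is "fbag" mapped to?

hdci

What's happening: shift every letter 2 places forward in the alphabet (wrapping around).
Doing the same to "fbag": "hdci".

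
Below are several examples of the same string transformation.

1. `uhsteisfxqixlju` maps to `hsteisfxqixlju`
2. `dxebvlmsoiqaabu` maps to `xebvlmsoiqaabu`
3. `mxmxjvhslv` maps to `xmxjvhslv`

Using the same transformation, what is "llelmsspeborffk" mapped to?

lelmsspeborffk

Looking at the pairs, the operation is to delete the first character.
For "llelmsspeborffk" the result is "lelmsspeborffk".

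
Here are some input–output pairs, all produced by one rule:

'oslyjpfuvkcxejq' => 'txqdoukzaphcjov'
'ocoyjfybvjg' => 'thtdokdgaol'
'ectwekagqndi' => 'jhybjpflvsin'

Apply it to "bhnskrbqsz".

What's happening: shift every letter 5 places forward in the alphabet (wrapping around).
For "bhnskrbqsz" the result is "gmsxpwgvxe".

gmsxpwgvxe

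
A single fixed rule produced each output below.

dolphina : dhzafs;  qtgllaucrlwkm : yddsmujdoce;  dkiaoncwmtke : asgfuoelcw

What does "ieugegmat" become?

The rule is to delete the first 2 characters, then shift every letter 8 places backward in the alphabet (wrapping around).
For "ieugegmat", step one produces "ugegmat"; step two turns that into "mywyesl".

mywyesl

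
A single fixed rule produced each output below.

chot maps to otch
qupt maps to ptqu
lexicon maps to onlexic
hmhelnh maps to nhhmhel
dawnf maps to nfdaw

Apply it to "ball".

llba

The transformation: move the last 2 characters to the front (rotate right by 2).
So "ball" becomes "llba".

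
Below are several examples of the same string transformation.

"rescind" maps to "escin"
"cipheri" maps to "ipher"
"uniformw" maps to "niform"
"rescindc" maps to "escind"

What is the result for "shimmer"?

himme

What's happening: move the first character to the end, then delete the last 2 characters.
Applying both steps to "shimmer": "himmers", then "himme".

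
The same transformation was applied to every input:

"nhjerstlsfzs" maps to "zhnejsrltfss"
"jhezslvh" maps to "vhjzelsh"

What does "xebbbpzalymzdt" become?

dexbbpbazylzmt

Each output is the input with this applied: swap each adjacent pair of characters (1↔2, 3↔4, ...), then move the last character to the front.
On "xebbbpzalymzdt": the first step gives "exbbpbazylzmtd", and the second then gives "dexbbpbazylzmt".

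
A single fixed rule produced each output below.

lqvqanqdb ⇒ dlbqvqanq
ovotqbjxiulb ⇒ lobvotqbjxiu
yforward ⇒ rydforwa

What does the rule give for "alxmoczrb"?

rablxmocz

Each output is the input with this applied: swap the first and last characters, then move the last 2 characters to the front (rotate right by 2).
Applying that to "alxmoczrb" gives "rablxmocz".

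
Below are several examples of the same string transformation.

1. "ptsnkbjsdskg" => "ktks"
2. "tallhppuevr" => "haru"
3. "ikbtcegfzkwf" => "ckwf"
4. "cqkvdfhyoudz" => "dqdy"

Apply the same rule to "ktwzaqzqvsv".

Looking at the pairs, the operation is to keep one character in every 3, starting at position 2 (positions 2nd, 5th, 8th, ...), then swap each adjacent pair of characters (1↔2, 3↔4, ...).
For "ktwzaqzqvsv", step one produces "taqv"; step two turns that into "atvq".

atvq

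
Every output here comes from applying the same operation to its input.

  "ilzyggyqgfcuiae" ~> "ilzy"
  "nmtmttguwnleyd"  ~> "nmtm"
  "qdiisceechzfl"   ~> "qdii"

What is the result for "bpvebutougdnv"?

bpve

The rule is to keep only the first 4 characters.
"bpvebutougdnv" → "bpve".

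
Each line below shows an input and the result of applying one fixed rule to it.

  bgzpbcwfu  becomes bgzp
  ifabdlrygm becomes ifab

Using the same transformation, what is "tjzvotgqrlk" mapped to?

tjzv

The rule is to keep only the first 4 characters.
"tjzvotgqrlk" → "tjzv".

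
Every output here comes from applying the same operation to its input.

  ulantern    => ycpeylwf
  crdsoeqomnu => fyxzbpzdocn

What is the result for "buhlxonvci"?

In each case the input is transformed by: shift every letter 11 places forward in the alphabet (wrapping around), then reverse the string.
"buhlxonvci" → "mfswizygnt" → "tngyziwsfm".

tngyziwsfm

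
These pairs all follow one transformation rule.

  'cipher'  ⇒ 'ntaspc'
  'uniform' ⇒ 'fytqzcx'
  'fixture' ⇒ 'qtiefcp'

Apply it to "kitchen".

vtenspy

Each output is the input with this applied: shift every letter 11 places forward in the alphabet (wrapping around).
On "kitchen" that produces "vtenspy".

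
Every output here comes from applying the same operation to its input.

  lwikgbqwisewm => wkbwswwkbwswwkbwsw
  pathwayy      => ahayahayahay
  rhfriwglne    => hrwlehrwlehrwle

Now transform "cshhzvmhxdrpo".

shvhdpshvhdpshvhdp

The rule is to keep every other character starting from the second (positions 2nd, 4th, 6th, ...), then write the whole string 3 times in a row.
"cshhzvmhxdrpo" → "shvhdpshvhdpshvhdp".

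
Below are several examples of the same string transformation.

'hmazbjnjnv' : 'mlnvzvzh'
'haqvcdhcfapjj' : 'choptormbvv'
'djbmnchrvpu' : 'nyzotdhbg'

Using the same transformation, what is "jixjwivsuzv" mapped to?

Looking at the pairs, the operation is to delete the first 2 characters, then shift every letter 12 places forward in the alphabet (wrapping around).
Applying both steps to "jixjwivsuzv": "xjwivsuzv", then "jviuheglh".

jviuheglh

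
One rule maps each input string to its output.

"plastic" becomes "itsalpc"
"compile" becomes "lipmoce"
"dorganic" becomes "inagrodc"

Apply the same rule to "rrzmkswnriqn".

The pattern: move the last character to the front, then reverse the string.
On "rrzmkswnriqn": the first step gives "nrrzmkswnriq", and the second then gives "qirnwskmzrrn".

qirnwskmzrrn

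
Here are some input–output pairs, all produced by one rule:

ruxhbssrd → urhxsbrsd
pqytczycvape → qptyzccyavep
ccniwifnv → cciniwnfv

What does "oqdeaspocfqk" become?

qoedsaopfckq

What's happening: swap each adjacent pair of characters (1↔2, 3↔4, ...).
So "oqdeaspocfqk" becomes "qoedsaopfckq".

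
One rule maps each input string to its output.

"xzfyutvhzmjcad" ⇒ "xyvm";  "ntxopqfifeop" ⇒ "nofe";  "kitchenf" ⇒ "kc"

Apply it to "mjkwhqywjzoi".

Looking at the pairs, the operation is to move the last 2 characters to the front (rotate right by 2), then keep one character in every 3, starting at position 3 (positions 3rd, 6th, 9th, ...).
Doing the same to "mjkwhqywjzoi": "mwyz".
(Check on "kitchenf": → "nfkitche" → "kc" ✓)

mwyz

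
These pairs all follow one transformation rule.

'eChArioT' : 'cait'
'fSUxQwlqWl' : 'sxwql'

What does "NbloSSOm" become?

bosm

Rule — keep every other character starting from the second (positions 2nd, 4th, 6th, ...), then convert every letter to lowercase.
"NbloSSOm" → "boSm" → "bosm".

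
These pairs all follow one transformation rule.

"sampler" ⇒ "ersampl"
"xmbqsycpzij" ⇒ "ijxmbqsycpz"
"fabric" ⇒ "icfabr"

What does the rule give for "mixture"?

remixtu

Each output is the input with this applied: move the last 2 characters to the front (rotate right by 2).
So "mixture" becomes "remixtu".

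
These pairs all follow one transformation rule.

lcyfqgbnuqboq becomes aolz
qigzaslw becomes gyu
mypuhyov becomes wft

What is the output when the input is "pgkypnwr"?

Looking at the pairs, the operation is to shift every letter 2 places backward in the alphabet (wrapping around), then keep one character in every 3, starting at position 2 (positions 2nd, 5th, 8th, ...).
Applying both steps to "pgkypnwr": "neiwnlup", then "enp".
(Check on "lcyfqgbnuqboq": → "jawdoezlsozmo" → "aolz" ✓)

enp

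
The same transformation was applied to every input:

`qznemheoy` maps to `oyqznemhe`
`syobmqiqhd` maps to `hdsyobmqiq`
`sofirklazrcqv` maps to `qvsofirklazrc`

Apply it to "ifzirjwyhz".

hzifzirjwy

Looking at the pairs, the operation is to move the last 2 characters to the front (rotate right by 2).
Applying that to "ifzirjwyhz" gives "hzifzirjwy".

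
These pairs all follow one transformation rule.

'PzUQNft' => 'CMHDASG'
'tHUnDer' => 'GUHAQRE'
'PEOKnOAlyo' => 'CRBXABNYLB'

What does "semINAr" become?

Rule — shift every letter 13 places forward in the alphabet (wrapping around) — i.e. ROT13, then convert every letter to uppercase.
Working it through for "semINAr": intermediate "frzVANe", final "FRZVANE".

FRZVANE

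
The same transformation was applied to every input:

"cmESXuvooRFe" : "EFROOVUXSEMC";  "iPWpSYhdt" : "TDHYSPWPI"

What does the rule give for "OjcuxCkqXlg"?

GLXQKCXUCJO

The rule is to reverse the string, then convert every letter to uppercase.
Applying both steps to "OjcuxCkqXlg": "glXqkCxucjO", then "GLXQKCXUCJO".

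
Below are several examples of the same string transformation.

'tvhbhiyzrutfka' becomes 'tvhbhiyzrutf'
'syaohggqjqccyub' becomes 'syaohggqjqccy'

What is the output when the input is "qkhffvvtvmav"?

Looking at the pairs, the operation is to delete the last 2 characters.
So "qkhffvvtvmav" becomes "qkhffvvtvm".

qkhffvvtvm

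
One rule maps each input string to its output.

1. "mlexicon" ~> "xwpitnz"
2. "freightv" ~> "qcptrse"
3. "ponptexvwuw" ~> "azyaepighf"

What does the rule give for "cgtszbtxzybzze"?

The transformation: shift every letter 11 places forward in the alphabet (wrapping around), then delete the last character.
"cgtszbtxzybzze" → "nredkmeikjmkkp" → "nredkmeikjmkk".

nredkmeikjmkk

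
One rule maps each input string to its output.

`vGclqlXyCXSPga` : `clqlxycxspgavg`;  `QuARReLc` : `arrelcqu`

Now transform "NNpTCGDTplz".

ptcgdtplznn

The pattern: move the first 2 characters to the end (rotate left by 2), then convert every letter to lowercase.
"NNpTCGDTplz" → "pTCGDTplzNN" → "ptcgdtplznn".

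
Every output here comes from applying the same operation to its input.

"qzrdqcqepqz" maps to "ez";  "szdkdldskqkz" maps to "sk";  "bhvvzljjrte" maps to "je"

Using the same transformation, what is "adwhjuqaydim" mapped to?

Each output is the input with this applied: keep one character in every 3, starting at position 2 (positions 2nd, 5th, 8th, ...), then delete the first 2 characters.
Doing the same to "adwhjuqaydim": "ai".

ai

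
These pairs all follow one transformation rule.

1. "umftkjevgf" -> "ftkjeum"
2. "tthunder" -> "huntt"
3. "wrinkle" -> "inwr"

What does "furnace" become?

rnfu

Each output is the input with this applied: delete the last 3 characters, then move the first 2 characters to the end (rotate left by 2).
On "furnace": the first step gives "furn", and the second then gives "rnfu".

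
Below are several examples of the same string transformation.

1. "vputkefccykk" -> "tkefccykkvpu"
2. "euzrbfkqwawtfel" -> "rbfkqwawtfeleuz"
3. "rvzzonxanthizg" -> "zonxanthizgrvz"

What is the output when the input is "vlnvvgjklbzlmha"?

vvgjklbzlmhavln

The rule is to move the first 3 characters to the end (rotate left by 3).
Doing the same to "vlnvvgjklbzlmha": "vvgjklbzlmhavln".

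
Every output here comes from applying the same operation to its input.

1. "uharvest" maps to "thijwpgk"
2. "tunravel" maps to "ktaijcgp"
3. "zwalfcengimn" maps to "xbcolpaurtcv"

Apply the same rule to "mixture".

jgtbxmi

In each case the input is transformed by: move the last 3 characters to the front (rotate right by 3), then shift every letter 11 places backward in the alphabet (wrapping around).
Applying both steps to "mixture": "uremixt", then "jgtbxmi".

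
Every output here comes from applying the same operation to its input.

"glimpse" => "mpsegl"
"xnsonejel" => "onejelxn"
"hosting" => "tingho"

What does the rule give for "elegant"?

What's happening: move the first 3 characters to the end (rotate left by 3), then delete the last character.
For "elegant", step one produces "gantele"; step two turns that into "gantel".
(Check on "xnsonejel": → "onejelxns" → "onejelxn" ✓)

gantel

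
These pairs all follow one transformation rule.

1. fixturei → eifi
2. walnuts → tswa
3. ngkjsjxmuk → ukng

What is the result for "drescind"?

In each case the input is transformed by: move the first 2 characters to the end (rotate left by 2), then keep only the last 4 characters.
Working it through for "drescind": intermediate "escinddr", final "nddr".

nddr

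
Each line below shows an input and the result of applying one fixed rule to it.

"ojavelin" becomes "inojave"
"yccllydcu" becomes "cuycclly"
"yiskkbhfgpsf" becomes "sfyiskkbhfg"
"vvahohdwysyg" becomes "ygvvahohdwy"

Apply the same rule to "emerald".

The pattern: move the last 3 characters to the front (rotate right by 3), then delete the first character.
"emerald" → "ldemer".

ldemer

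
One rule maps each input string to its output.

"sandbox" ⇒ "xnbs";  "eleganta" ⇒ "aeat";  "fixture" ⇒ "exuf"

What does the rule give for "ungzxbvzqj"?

What's happening: swap the first and last characters, then keep every other character starting from the first (positions 1st, 3rd, 5th, ...).
For "ungzxbvzqj", step one produces "jngzxbvzqu"; step two turns that into "jgxvq".

jgxvq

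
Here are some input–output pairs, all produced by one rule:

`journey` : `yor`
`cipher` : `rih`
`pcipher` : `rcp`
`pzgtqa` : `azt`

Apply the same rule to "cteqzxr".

rtq

Each output is the input with this applied: move the last 2 characters to the front (rotate right by 2), then keep every other character starting from the second (positions 2nd, 4th, 6th, ...).
For "cteqzxr", step one produces "xrcteqz"; step two turns that into "rtq".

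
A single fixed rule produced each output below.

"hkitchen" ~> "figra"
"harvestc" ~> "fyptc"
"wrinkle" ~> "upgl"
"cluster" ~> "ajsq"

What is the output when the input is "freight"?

Looking at the pairs, the operation is to delete the last 3 characters, then shift every letter 2 places backward in the alphabet (wrapping around).
Starting from "freight": after the first operation, "frei"; after the second, "dpcg".
(Check on "cluster": → "clus" → "ajsq" ✓)

dpcg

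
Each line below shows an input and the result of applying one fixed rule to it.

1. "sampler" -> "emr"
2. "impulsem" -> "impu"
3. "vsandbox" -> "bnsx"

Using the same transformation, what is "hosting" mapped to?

The pattern: sort the characters into alphabetical order, then keep every other character starting from the second (positions 2nd, 4th, 6th, ...).
Working it through for "hosting": intermediate "ghinost", final "hns".
(Check on "sampler": → "aelmprs" → "emr" ✓)

hns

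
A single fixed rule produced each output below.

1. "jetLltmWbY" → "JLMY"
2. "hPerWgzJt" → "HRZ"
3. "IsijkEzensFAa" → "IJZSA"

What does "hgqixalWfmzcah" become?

The rule is to keep one character in every 3, starting at position 1 (positions 1st, 4th, 7th, ...), then convert every letter to uppercase.
For "hgqixalWfmzcah", step one produces "hilma"; step two turns that into "HILMA".

HILMA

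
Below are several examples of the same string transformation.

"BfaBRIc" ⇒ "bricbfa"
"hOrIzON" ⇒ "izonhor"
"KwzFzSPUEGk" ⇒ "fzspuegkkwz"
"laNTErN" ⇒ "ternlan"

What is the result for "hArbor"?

borhar

Rule — move the first 3 characters to the end (rotate left by 3), then convert every letter to lowercase.
For "hArbor", step one produces "borhAr"; step two turns that into "borhar".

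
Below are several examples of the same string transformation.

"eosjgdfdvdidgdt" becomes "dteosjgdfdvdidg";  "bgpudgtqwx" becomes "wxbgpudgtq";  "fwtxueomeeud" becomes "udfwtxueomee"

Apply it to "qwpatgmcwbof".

What's happening: move the last 2 characters to the front (rotate right by 2).
Applying that to "qwpatgmcwbof" gives "ofqwpatgmcwb".

ofqwpatgmcwb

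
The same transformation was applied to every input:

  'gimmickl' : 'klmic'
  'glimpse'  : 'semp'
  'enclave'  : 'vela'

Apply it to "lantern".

rnte

Each output is the input with this applied: delete the first 3 characters, then move the last 2 characters to the front (rotate right by 2).
On "lantern": the first step gives "tern", and the second then gives "rnte".
(Check on "enclave": → "lave" → "vela" ✓)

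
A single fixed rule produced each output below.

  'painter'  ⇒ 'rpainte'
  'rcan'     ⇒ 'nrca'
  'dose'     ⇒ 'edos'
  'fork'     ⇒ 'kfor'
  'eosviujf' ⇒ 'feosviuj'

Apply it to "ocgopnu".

uocgopn

Rule — move the last character to the front.
For "ocgopnu" the result is "uocgopn".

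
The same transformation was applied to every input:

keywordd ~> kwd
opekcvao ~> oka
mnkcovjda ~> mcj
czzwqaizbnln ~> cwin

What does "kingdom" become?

The pattern: keep one character in every 3, starting at position 1 (positions 1st, 4th, 7th, ...).
So "kingdom" becomes "kgm".

kgm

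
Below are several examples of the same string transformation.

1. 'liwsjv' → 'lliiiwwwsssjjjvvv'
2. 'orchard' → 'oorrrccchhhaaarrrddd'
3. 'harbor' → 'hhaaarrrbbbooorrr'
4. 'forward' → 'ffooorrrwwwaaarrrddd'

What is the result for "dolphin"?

What's happening: repeat every character 3 times, then delete the first character.
Starting from "dolphin": after the first operation, "dddooolllppphhhiiinnn"; after the second, "ddooolllppphhhiiinnn".

ddooolllppphhhiiinnn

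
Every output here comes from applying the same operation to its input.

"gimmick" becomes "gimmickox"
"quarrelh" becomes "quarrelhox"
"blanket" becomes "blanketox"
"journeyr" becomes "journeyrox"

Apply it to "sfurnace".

The rule is to append "ox".
For "sfurnace" the result is "sfurnaceox".

sfurnaceox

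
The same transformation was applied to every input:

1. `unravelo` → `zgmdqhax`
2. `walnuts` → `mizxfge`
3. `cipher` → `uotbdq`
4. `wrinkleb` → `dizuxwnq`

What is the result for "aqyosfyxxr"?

cmakrejkdj

The transformation: swap each adjacent pair of characters (1↔2, 3↔4, ...), then shift every letter 12 places forward in the alphabet (wrapping around).
Applying both steps to "aqyosfyxxr": "qaoyfsxyrx", then "cmakrejkdj".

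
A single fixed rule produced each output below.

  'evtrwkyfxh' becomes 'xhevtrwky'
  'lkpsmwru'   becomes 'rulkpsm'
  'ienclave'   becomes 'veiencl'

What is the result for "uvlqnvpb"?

The pattern: move the last 2 characters to the front (rotate right by 2), then delete the last character.
"uvlqnvpb" → "pbuvlqnv" → "pbuvlqn".
(Check on "evtrwkyfxh": → "xhevtrwkyf" → "xhevtrwky" ✓)

pbuvlqn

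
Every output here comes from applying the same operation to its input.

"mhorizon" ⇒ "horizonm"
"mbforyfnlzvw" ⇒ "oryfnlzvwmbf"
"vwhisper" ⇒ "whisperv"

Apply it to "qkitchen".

kitchenq

Rule — move the last 3 characters to the front (rotate right by 3), then swap the front and back halves of the string.
Applying both steps to "qkitchen": "henqkitc", then "kitchenq".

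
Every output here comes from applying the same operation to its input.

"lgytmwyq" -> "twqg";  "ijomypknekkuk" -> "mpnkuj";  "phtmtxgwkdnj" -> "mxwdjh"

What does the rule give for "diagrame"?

The rule is to keep every other character starting from the second (positions 2nd, 4th, 6th, ...), then move the first character to the end.
On "diagrame" that produces "gaei".

gaei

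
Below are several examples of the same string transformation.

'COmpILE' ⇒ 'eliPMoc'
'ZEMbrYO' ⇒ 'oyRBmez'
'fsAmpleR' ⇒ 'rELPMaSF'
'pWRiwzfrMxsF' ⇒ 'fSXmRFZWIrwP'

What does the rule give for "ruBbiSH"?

The transformation: flip the case of every letter, then reverse the string.
For "ruBbiSH", step one produces "RUbBIsh"; step two turns that into "hsIBbUR".
(Check on "COmpILE": → "coMPile" → "eliPMoc" ✓)

hsIBbUR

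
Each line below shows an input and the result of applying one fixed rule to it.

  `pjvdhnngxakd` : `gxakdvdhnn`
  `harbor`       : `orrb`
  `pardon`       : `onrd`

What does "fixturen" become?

Rule — delete the first 2 characters, then swap the front and back halves of the string.
"fixturen" → "renxtu".
(Check on "pjvdhnngxakd": → "vdhnngxakd" → "gxakdvdhnn" ✓)

renxtu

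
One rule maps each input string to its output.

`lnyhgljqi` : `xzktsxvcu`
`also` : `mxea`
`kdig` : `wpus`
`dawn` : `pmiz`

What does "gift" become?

Each output is the input with this applied: shift every letter 12 places forward in the alphabet (wrapping around).
So "gift" becomes "surf".

surf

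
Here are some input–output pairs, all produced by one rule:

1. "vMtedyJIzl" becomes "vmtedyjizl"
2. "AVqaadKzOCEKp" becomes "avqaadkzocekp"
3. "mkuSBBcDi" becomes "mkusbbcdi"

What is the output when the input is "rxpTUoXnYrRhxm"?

rxptuoxnyrrhxm

Looking at the pairs, the operation is to convert every letter to lowercase.
Doing the same to "rxpTUoXnYrRhxm": "rxptuoxnyrrhxm".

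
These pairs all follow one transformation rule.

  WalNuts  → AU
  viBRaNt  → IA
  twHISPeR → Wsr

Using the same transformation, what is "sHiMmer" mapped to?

hM

The pattern: flip the case of every letter, then keep one character in every 3, starting at position 2 (positions 2nd, 5th, 8th, ...).
For "sHiMmer", step one produces "ShImMER"; step two turns that into "hM".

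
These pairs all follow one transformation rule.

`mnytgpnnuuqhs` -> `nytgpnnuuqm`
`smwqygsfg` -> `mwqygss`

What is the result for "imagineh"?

magini

The transformation: delete the last 2 characters, then move the first character to the end.
Applying both steps to "imagineh": "imagin", then "magini".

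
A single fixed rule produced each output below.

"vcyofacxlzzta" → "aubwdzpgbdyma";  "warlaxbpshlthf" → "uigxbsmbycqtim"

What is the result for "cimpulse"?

mtfdjnqv

What's happening: shift every letter 1 place forward in the alphabet (wrapping around), then move the last 3 characters to the front (rotate right by 3).
Applying that to "cimpulse" gives "mtfdjnqv".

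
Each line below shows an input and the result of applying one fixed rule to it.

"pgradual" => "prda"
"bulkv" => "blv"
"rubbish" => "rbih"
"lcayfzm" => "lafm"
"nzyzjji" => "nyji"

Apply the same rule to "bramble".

The rule is to keep every other character starting from the first (positions 1st, 3rd, 5th, ...).
Applying that to "bramble" gives "babe".

babe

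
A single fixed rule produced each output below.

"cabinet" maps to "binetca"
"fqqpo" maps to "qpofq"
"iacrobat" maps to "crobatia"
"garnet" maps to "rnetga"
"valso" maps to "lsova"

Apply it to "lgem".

emlg

The transformation: move the first 2 characters to the end (rotate left by 2).
On "lgem" that produces "emlg".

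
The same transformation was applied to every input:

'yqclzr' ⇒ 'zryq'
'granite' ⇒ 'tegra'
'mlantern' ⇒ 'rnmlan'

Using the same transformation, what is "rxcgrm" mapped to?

rmrx

Rule — move the last 2 characters to the front (rotate right by 2), then delete the last 2 characters.
So "rxcgrm" becomes "rmrx".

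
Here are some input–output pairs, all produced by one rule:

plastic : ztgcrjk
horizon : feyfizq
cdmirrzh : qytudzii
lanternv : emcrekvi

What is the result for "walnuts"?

kjnrcel

Each output is the input with this applied: move the last 2 characters to the front (rotate right by 2), then shift every letter 9 places backward in the alphabet (wrapping around).
On "walnuts": the first step gives "tswalnu", and the second then gives "kjnrcel".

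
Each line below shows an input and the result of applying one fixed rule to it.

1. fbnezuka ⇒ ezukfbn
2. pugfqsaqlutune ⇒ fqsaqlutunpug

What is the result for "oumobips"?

obipoum

Looking at the pairs, the operation is to delete the last character, then move the first 3 characters to the end (rotate left by 3).
Applying both steps to "oumobips": "oumobip", then "obipoum".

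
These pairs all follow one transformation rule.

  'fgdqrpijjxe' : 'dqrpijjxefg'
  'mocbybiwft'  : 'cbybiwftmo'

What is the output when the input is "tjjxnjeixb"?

jxnjeixbtj

The transformation: move the first 2 characters to the end (rotate left by 2).
For "tjjxnjeixb" the result is "jxnjeixbtj".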